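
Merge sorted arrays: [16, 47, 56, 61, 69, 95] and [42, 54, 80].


Take 16 from A
Take 42 from B
Take 47 from A
Take 54 from B
Take 56 from A
Take 61 from A
Take 69 from A
Take 80 from B

Merged: [16, 42, 47, 54, 56, 61, 69, 80, 95]


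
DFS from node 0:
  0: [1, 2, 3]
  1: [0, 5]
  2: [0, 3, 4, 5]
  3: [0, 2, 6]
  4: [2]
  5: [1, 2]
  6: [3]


Visit 0, push [3, 2, 1]
Visit 1, push [5]
Visit 5, push [2]
Visit 2, push [4, 3]
Visit 3, push [6]
Visit 6, push []
Visit 4, push []

DFS order: [0, 1, 5, 2, 3, 6, 4]


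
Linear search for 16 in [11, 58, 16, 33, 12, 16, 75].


i=0: 11!=16
i=1: 58!=16
i=2: 16==16 found!

Found at 2, 3 comps


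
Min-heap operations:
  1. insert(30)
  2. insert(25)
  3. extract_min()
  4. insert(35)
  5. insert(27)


insert(30) -> [30]
insert(25) -> [25, 30]
extract_min()->25, [30]
insert(35) -> [30, 35]
insert(27) -> [27, 35, 30]

Final heap: [27, 35, 30]


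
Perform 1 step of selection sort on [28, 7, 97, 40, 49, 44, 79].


Initial: [28, 7, 97, 40, 49, 44, 79]
Step 1: min=7 at 1
  Swap: [7, 28, 97, 40, 49, 44, 79]

After 1 step: [7, 28, 97, 40, 49, 44, 79]


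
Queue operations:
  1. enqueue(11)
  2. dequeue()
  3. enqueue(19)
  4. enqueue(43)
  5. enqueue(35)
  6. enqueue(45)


enqueue(11) -> [11]
dequeue()->11, []
enqueue(19) -> [19]
enqueue(43) -> [19, 43]
enqueue(35) -> [19, 43, 35]
enqueue(45) -> [19, 43, 35, 45]

Final queue: [19, 43, 35, 45]


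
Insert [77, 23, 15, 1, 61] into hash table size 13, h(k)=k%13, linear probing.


Insert 77: h=12 -> slot 12
Insert 23: h=10 -> slot 10
Insert 15: h=2 -> slot 2
Insert 1: h=1 -> slot 1
Insert 61: h=9 -> slot 9

Table: [None, 1, 15, None, None, None, None, None, None, 61, 23, None, 77]


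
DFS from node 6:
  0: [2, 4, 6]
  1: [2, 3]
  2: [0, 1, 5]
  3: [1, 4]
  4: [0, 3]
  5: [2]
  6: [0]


Visit 6, push [0]
Visit 0, push [4, 2]
Visit 2, push [5, 1]
Visit 1, push [3]
Visit 3, push [4]
Visit 4, push []
Visit 5, push []

DFS order: [6, 0, 2, 1, 3, 4, 5]


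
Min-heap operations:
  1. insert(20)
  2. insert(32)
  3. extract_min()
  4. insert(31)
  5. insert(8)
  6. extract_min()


insert(20) -> [20]
insert(32) -> [20, 32]
extract_min()->20, [32]
insert(31) -> [31, 32]
insert(8) -> [8, 32, 31]
extract_min()->8, [31, 32]

Final heap: [31, 32]


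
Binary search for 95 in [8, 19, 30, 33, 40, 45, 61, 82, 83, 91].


Step 1: lo=0, hi=9, mid=4, val=40
Step 2: lo=5, hi=9, mid=7, val=82
Step 3: lo=8, hi=9, mid=8, val=83
Step 4: lo=9, hi=9, mid=9, val=91

Not found


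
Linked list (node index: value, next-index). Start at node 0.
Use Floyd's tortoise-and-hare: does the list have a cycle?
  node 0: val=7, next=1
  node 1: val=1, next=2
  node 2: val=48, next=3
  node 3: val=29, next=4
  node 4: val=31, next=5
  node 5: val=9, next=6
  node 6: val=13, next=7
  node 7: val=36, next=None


Floyd's tortoise (slow, +1) and hare (fast, +2):
  init: slow=0, fast=0
  step 1: slow=1, fast=2
  step 2: slow=2, fast=4
  step 3: slow=3, fast=6
  step 4: fast 6->7->None, no cycle

Cycle: no


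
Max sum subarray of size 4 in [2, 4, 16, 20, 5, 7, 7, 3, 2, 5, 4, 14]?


[0:4]: 42
[1:5]: 45
[2:6]: 48
[3:7]: 39
[4:8]: 22
[5:9]: 19
[6:10]: 17
[7:11]: 14
[8:12]: 25

Max: 48 at [2:6]


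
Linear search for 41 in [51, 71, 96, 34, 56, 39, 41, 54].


i=0: 51!=41
i=1: 71!=41
i=2: 96!=41
i=3: 34!=41
i=4: 56!=41
i=5: 39!=41
i=6: 41==41 found!

Found at 6, 7 comps


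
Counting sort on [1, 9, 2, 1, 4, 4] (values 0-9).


Input: [1, 9, 2, 1, 4, 4]
Counts: [0, 2, 1, 0, 2, 0, 0, 0, 0, 1]

Sorted: [1, 1, 2, 4, 4, 9]


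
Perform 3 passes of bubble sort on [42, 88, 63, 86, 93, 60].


Initial: [42, 88, 63, 86, 93, 60]
Pass 1: [42, 63, 86, 88, 60, 93] (3 swaps)
Pass 2: [42, 63, 86, 60, 88, 93] (1 swaps)
Pass 3: [42, 63, 60, 86, 88, 93] (1 swaps)

After 3 passes: [42, 63, 60, 86, 88, 93]


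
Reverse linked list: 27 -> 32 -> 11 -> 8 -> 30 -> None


Step 1: curr=27, set curr.next=prev(None) | reversed so far: 27
Step 2: curr=32, set curr.next=prev(27) | reversed so far: 32 -> 27
Step 3: curr=11, set curr.next=prev(32) | reversed so far: 11 -> 32 -> 27
Step 4: curr=8, set curr.next=prev(11) | reversed so far: 8 -> 11 -> 32 -> 27
Step 5: curr=30, set curr.next=prev(8) | reversed so far: 30 -> 8 -> 11 -> 32 -> 27

30 -> 8 -> 11 -> 32 -> 27 -> None


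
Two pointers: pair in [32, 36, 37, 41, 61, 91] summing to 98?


lo=0(32)+hi=5(91)=123
lo=0(32)+hi=4(61)=93
lo=1(36)+hi=4(61)=97
lo=2(37)+hi=4(61)=98

Yes: 37+61=98


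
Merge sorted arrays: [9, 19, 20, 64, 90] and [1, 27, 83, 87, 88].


Take 1 from B
Take 9 from A
Take 19 from A
Take 20 from A
Take 27 from B
Take 64 from A
Take 83 from B
Take 87 from B
Take 88 from B

Merged: [1, 9, 19, 20, 27, 64, 83, 87, 88, 90]


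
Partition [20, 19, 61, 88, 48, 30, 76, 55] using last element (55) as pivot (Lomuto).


Pivot: 55
  20 <= 55: advance i (no swap)
  19 <= 55: advance i (no swap)
  48 <= 55: swap -> [20, 19, 48, 88, 61, 30, 76, 55]
  30 <= 55: swap -> [20, 19, 48, 30, 61, 88, 76, 55]
Place pivot at 4: [20, 19, 48, 30, 55, 88, 76, 61]

Partitioned: [20, 19, 48, 30, 55, 88, 76, 61]


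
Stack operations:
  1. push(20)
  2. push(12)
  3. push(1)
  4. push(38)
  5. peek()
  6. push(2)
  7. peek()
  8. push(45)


push(20) -> [20]
push(12) -> [20, 12]
push(1) -> [20, 12, 1]
push(38) -> [20, 12, 1, 38]
peek()->38
push(2) -> [20, 12, 1, 38, 2]
peek()->2
push(45) -> [20, 12, 1, 38, 2, 45]

Final stack: [20, 12, 1, 38, 2, 45]


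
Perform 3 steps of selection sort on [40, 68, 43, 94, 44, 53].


Initial: [40, 68, 43, 94, 44, 53]
Step 1: min=40 at 0
  Swap: [40, 68, 43, 94, 44, 53]
Step 2: min=43 at 2
  Swap: [40, 43, 68, 94, 44, 53]
Step 3: min=44 at 4
  Swap: [40, 43, 44, 94, 68, 53]

After 3 steps: [40, 43, 44, 94, 68, 53]


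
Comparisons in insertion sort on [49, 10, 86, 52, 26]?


Algorithm: insertion sort
Input: [49, 10, 86, 52, 26]
Sorted: [10, 26, 49, 52, 86]

8


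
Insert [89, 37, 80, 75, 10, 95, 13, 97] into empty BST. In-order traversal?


Insert 89: root
Insert 37: L from 89
Insert 80: L from 89 -> R from 37
Insert 75: L from 89 -> R from 37 -> L from 80
Insert 10: L from 89 -> L from 37
Insert 95: R from 89
Insert 13: L from 89 -> L from 37 -> R from 10
Insert 97: R from 89 -> R from 95

In-order: [10, 13, 37, 75, 80, 89, 95, 97]


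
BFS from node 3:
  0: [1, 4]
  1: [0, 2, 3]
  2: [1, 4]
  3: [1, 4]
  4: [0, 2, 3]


Visit 3, enqueue [1, 4]
Visit 1, enqueue [0, 2]
Visit 4, enqueue []
Visit 0, enqueue []
Visit 2, enqueue []

BFS order: [3, 1, 4, 0, 2]


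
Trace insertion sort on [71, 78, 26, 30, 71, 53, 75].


Initial: [71, 78, 26, 30, 71, 53, 75]
Insert 78: [71, 78, 26, 30, 71, 53, 75]
Insert 26: [26, 71, 78, 30, 71, 53, 75]
Insert 30: [26, 30, 71, 78, 71, 53, 75]
Insert 71: [26, 30, 71, 71, 78, 53, 75]
Insert 53: [26, 30, 53, 71, 71, 78, 75]
Insert 75: [26, 30, 53, 71, 71, 75, 78]

Sorted: [26, 30, 53, 71, 71, 75, 78]


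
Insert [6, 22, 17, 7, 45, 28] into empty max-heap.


Insert 6: [6]
Insert 22: [22, 6]
Insert 17: [22, 6, 17]
Insert 7: [22, 7, 17, 6]
Insert 45: [45, 22, 17, 6, 7]
Insert 28: [45, 22, 28, 6, 7, 17]

Final heap: [45, 22, 28, 6, 7, 17]


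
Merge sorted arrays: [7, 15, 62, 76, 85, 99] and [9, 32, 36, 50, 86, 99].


Take 7 from A
Take 9 from B
Take 15 from A
Take 32 from B
Take 36 from B
Take 50 from B
Take 62 from A
Take 76 from A
Take 85 from A
Take 86 from B
Take 99 from A

Merged: [7, 9, 15, 32, 36, 50, 62, 76, 85, 86, 99, 99]


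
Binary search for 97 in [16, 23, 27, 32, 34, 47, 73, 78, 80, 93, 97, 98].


Step 1: lo=0, hi=11, mid=5, val=47
Step 2: lo=6, hi=11, mid=8, val=80
Step 3: lo=9, hi=11, mid=10, val=97

Found at index 10


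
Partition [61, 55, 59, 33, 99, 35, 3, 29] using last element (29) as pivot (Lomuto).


Pivot: 29
  3 <= 29: swap -> [3, 55, 59, 33, 99, 35, 61, 29]
Place pivot at 1: [3, 29, 59, 33, 99, 35, 61, 55]

Partitioned: [3, 29, 59, 33, 99, 35, 61, 55]


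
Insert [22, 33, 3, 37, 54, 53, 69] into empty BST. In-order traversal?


Insert 22: root
Insert 33: R from 22
Insert 3: L from 22
Insert 37: R from 22 -> R from 33
Insert 54: R from 22 -> R from 33 -> R from 37
Insert 53: R from 22 -> R from 33 -> R from 37 -> L from 54
Insert 69: R from 22 -> R from 33 -> R from 37 -> R from 54

In-order: [3, 22, 33, 37, 53, 54, 69]


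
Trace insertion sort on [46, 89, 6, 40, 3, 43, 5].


Initial: [46, 89, 6, 40, 3, 43, 5]
Insert 89: [46, 89, 6, 40, 3, 43, 5]
Insert 6: [6, 46, 89, 40, 3, 43, 5]
Insert 40: [6, 40, 46, 89, 3, 43, 5]
Insert 3: [3, 6, 40, 46, 89, 43, 5]
Insert 43: [3, 6, 40, 43, 46, 89, 5]
Insert 5: [3, 5, 6, 40, 43, 46, 89]

Sorted: [3, 5, 6, 40, 43, 46, 89]


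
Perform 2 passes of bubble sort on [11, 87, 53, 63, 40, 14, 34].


Initial: [11, 87, 53, 63, 40, 14, 34]
Pass 1: [11, 53, 63, 40, 14, 34, 87] (5 swaps)
Pass 2: [11, 53, 40, 14, 34, 63, 87] (3 swaps)

After 2 passes: [11, 53, 40, 14, 34, 63, 87]


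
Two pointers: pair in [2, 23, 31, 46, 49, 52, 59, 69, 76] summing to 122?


lo=0(2)+hi=8(76)=78
lo=1(23)+hi=8(76)=99
lo=2(31)+hi=8(76)=107
lo=3(46)+hi=8(76)=122

Yes: 46+76=122


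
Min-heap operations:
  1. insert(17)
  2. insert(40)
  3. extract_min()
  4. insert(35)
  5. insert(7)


insert(17) -> [17]
insert(40) -> [17, 40]
extract_min()->17, [40]
insert(35) -> [35, 40]
insert(7) -> [7, 40, 35]

Final heap: [7, 40, 35]


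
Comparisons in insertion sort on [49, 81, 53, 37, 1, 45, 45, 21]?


Algorithm: insertion sort
Input: [49, 81, 53, 37, 1, 45, 45, 21]
Sorted: [1, 21, 37, 45, 45, 49, 53, 81]

25


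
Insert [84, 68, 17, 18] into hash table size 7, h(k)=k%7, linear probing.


Insert 84: h=0 -> slot 0
Insert 68: h=5 -> slot 5
Insert 17: h=3 -> slot 3
Insert 18: h=4 -> slot 4

Table: [84, None, None, 17, 18, 68, None]


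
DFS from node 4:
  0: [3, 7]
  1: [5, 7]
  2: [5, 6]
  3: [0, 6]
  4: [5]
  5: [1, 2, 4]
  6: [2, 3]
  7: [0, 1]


Visit 4, push [5]
Visit 5, push [2, 1]
Visit 1, push [7]
Visit 7, push [0]
Visit 0, push [3]
Visit 3, push [6]
Visit 6, push [2]
Visit 2, push []

DFS order: [4, 5, 1, 7, 0, 3, 6, 2]


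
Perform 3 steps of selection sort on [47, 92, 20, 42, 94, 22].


Initial: [47, 92, 20, 42, 94, 22]
Step 1: min=20 at 2
  Swap: [20, 92, 47, 42, 94, 22]
Step 2: min=22 at 5
  Swap: [20, 22, 47, 42, 94, 92]
Step 3: min=42 at 3
  Swap: [20, 22, 42, 47, 94, 92]

After 3 steps: [20, 22, 42, 47, 94, 92]


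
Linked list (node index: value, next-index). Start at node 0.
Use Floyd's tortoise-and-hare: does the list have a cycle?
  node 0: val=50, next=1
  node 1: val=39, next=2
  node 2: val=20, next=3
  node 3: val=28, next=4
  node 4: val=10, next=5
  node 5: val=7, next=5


Floyd's tortoise (slow, +1) and hare (fast, +2):
  init: slow=0, fast=0
  step 1: slow=1, fast=2
  step 2: slow=2, fast=4
  step 3: slow=3, fast=5
  step 4: slow=4, fast=5
  step 5: slow=5, fast=5
  slow == fast at node 5: cycle detected

Cycle: yes


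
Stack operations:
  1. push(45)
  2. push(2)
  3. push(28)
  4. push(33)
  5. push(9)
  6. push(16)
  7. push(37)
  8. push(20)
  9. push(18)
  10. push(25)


push(45) -> [45]
push(2) -> [45, 2]
push(28) -> [45, 2, 28]
push(33) -> [45, 2, 28, 33]
push(9) -> [45, 2, 28, 33, 9]
push(16) -> [45, 2, 28, 33, 9, 16]
push(37) -> [45, 2, 28, 33, 9, 16, 37]
push(20) -> [45, 2, 28, 33, 9, 16, 37, 20]
push(18) -> [45, 2, 28, 33, 9, 16, 37, 20, 18]
push(25) -> [45, 2, 28, 33, 9, 16, 37, 20, 18, 25]

Final stack: [45, 2, 28, 33, 9, 16, 37, 20, 18, 25]


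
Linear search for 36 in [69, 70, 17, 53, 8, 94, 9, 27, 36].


i=0: 69!=36
i=1: 70!=36
i=2: 17!=36
i=3: 53!=36
i=4: 8!=36
i=5: 94!=36
i=6: 9!=36
i=7: 27!=36
i=8: 36==36 found!

Found at 8, 9 comps


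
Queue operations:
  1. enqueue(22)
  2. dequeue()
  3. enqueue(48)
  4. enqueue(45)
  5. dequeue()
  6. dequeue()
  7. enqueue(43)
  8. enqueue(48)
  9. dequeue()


enqueue(22) -> [22]
dequeue()->22, []
enqueue(48) -> [48]
enqueue(45) -> [48, 45]
dequeue()->48, [45]
dequeue()->45, []
enqueue(43) -> [43]
enqueue(48) -> [43, 48]
dequeue()->43, [48]

Final queue: [48]


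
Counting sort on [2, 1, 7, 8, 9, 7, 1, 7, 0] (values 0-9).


Input: [2, 1, 7, 8, 9, 7, 1, 7, 0]
Counts: [1, 2, 1, 0, 0, 0, 0, 3, 1, 1]

Sorted: [0, 1, 1, 2, 7, 7, 7, 8, 9]


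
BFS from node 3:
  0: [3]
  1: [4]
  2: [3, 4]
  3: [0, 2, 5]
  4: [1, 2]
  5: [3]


Visit 3, enqueue [0, 2, 5]
Visit 0, enqueue []
Visit 2, enqueue [4]
Visit 5, enqueue []
Visit 4, enqueue [1]
Visit 1, enqueue []

BFS order: [3, 0, 2, 5, 4, 1]


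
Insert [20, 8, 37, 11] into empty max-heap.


Insert 20: [20]
Insert 8: [20, 8]
Insert 37: [37, 8, 20]
Insert 11: [37, 11, 20, 8]

Final heap: [37, 11, 20, 8]


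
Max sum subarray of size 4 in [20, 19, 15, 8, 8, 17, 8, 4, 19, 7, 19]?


[0:4]: 62
[1:5]: 50
[2:6]: 48
[3:7]: 41
[4:8]: 37
[5:9]: 48
[6:10]: 38
[7:11]: 49

Max: 62 at [0:4]


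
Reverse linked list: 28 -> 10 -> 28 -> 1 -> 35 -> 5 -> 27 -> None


Step 1: curr=28, set curr.next=prev(None) | reversed so far: 28
Step 2: curr=10, set curr.next=prev(28) | reversed so far: 10 -> 28
Step 3: curr=28, set curr.next=prev(10) | reversed so far: 28 -> 10 -> 28
Step 4: curr=1, set curr.next=prev(28) | reversed so far: 1 -> 28 -> 10 -> 28
Step 5: curr=35, set curr.next=prev(1) | reversed so far: 35 -> 1 -> 28 -> 10 -> 28
Step 6: curr=5, set curr.next=prev(35) | reversed so far: 5 -> 35 -> 1 -> 28 -> 10 -> 28
Step 7: curr=27, set curr.next=prev(5) | reversed so far: 27 -> 5 -> 35 -> 1 -> 28 -> 10 -> 28

27 -> 5 -> 35 -> 1 -> 28 -> 10 -> 28 -> None


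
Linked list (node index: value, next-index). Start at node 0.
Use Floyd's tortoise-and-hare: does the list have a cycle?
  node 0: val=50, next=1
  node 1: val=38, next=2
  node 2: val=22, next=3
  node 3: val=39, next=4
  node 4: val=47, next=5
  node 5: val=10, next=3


Floyd's tortoise (slow, +1) and hare (fast, +2):
  init: slow=0, fast=0
  step 1: slow=1, fast=2
  step 2: slow=2, fast=4
  step 3: slow=3, fast=3
  slow == fast at node 3: cycle detected

Cycle: yes


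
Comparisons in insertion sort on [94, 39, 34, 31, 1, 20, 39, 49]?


Algorithm: insertion sort
Input: [94, 39, 34, 31, 1, 20, 39, 49]
Sorted: [1, 20, 31, 34, 39, 39, 49, 94]

19


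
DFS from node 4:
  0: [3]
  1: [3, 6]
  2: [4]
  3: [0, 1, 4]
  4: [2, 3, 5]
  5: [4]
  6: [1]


Visit 4, push [5, 3, 2]
Visit 2, push []
Visit 3, push [1, 0]
Visit 0, push []
Visit 1, push [6]
Visit 6, push []
Visit 5, push []

DFS order: [4, 2, 3, 0, 1, 6, 5]


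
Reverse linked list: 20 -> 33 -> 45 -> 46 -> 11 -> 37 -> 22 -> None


Step 1: curr=20, set curr.next=prev(None) | reversed so far: 20
Step 2: curr=33, set curr.next=prev(20) | reversed so far: 33 -> 20
Step 3: curr=45, set curr.next=prev(33) | reversed so far: 45 -> 33 -> 20
Step 4: curr=46, set curr.next=prev(45) | reversed so far: 46 -> 45 -> 33 -> 20
Step 5: curr=11, set curr.next=prev(46) | reversed so far: 11 -> 46 -> 45 -> 33 -> 20
Step 6: curr=37, set curr.next=prev(11) | reversed so far: 37 -> 11 -> 46 -> 45 -> 33 -> 20
Step 7: curr=22, set curr.next=prev(37) | reversed so far: 22 -> 37 -> 11 -> 46 -> 45 -> 33 -> 20

22 -> 37 -> 11 -> 46 -> 45 -> 33 -> 20 -> None


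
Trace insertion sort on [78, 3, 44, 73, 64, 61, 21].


Initial: [78, 3, 44, 73, 64, 61, 21]
Insert 3: [3, 78, 44, 73, 64, 61, 21]
Insert 44: [3, 44, 78, 73, 64, 61, 21]
Insert 73: [3, 44, 73, 78, 64, 61, 21]
Insert 64: [3, 44, 64, 73, 78, 61, 21]
Insert 61: [3, 44, 61, 64, 73, 78, 21]
Insert 21: [3, 21, 44, 61, 64, 73, 78]

Sorted: [3, 21, 44, 61, 64, 73, 78]


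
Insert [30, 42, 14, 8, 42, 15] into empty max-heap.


Insert 30: [30]
Insert 42: [42, 30]
Insert 14: [42, 30, 14]
Insert 8: [42, 30, 14, 8]
Insert 42: [42, 42, 14, 8, 30]
Insert 15: [42, 42, 15, 8, 30, 14]

Final heap: [42, 42, 15, 8, 30, 14]


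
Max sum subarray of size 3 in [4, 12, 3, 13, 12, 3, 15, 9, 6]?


[0:3]: 19
[1:4]: 28
[2:5]: 28
[3:6]: 28
[4:7]: 30
[5:8]: 27
[6:9]: 30

Max: 30 at [4:7]


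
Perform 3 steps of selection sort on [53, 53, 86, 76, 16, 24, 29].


Initial: [53, 53, 86, 76, 16, 24, 29]
Step 1: min=16 at 4
  Swap: [16, 53, 86, 76, 53, 24, 29]
Step 2: min=24 at 5
  Swap: [16, 24, 86, 76, 53, 53, 29]
Step 3: min=29 at 6
  Swap: [16, 24, 29, 76, 53, 53, 86]

After 3 steps: [16, 24, 29, 76, 53, 53, 86]


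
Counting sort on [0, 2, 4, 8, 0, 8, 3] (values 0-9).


Input: [0, 2, 4, 8, 0, 8, 3]
Counts: [2, 0, 1, 1, 1, 0, 0, 0, 2, 0]

Sorted: [0, 0, 2, 3, 4, 8, 8]


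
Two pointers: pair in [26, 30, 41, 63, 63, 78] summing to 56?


lo=0(26)+hi=5(78)=104
lo=0(26)+hi=4(63)=89
lo=0(26)+hi=3(63)=89
lo=0(26)+hi=2(41)=67
lo=0(26)+hi=1(30)=56

Yes: 26+30=56


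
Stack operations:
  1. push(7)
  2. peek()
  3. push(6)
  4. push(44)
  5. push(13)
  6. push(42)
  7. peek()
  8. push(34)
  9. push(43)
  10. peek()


push(7) -> [7]
peek()->7
push(6) -> [7, 6]
push(44) -> [7, 6, 44]
push(13) -> [7, 6, 44, 13]
push(42) -> [7, 6, 44, 13, 42]
peek()->42
push(34) -> [7, 6, 44, 13, 42, 34]
push(43) -> [7, 6, 44, 13, 42, 34, 43]
peek()->43

Final stack: [7, 6, 44, 13, 42, 34, 43]


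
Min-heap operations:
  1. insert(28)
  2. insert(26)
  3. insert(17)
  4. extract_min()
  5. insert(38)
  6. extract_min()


insert(28) -> [28]
insert(26) -> [26, 28]
insert(17) -> [17, 28, 26]
extract_min()->17, [26, 28]
insert(38) -> [26, 28, 38]
extract_min()->26, [28, 38]

Final heap: [28, 38]


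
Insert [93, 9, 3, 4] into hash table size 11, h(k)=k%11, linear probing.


Insert 93: h=5 -> slot 5
Insert 9: h=9 -> slot 9
Insert 3: h=3 -> slot 3
Insert 4: h=4 -> slot 4

Table: [None, None, None, 3, 4, 93, None, None, None, 9, None]


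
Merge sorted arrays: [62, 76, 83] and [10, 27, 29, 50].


Take 10 from B
Take 27 from B
Take 29 from B
Take 50 from B

Merged: [10, 27, 29, 50, 62, 76, 83]


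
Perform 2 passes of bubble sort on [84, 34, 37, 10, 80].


Initial: [84, 34, 37, 10, 80]
Pass 1: [34, 37, 10, 80, 84] (4 swaps)
Pass 2: [34, 10, 37, 80, 84] (1 swaps)

After 2 passes: [34, 10, 37, 80, 84]


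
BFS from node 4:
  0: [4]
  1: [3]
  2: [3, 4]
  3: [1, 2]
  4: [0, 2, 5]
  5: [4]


Visit 4, enqueue [0, 2, 5]
Visit 0, enqueue []
Visit 2, enqueue [3]
Visit 5, enqueue []
Visit 3, enqueue [1]
Visit 1, enqueue []

BFS order: [4, 0, 2, 5, 3, 1]


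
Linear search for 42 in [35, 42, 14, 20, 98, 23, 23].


i=0: 35!=42
i=1: 42==42 found!

Found at 1, 2 comps


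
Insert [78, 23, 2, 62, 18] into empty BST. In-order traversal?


Insert 78: root
Insert 23: L from 78
Insert 2: L from 78 -> L from 23
Insert 62: L from 78 -> R from 23
Insert 18: L from 78 -> L from 23 -> R from 2

In-order: [2, 18, 23, 62, 78]


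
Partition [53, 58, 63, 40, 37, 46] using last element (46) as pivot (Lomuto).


Pivot: 46
  40 <= 46: swap -> [40, 58, 63, 53, 37, 46]
  37 <= 46: swap -> [40, 37, 63, 53, 58, 46]
Place pivot at 2: [40, 37, 46, 53, 58, 63]

Partitioned: [40, 37, 46, 53, 58, 63]


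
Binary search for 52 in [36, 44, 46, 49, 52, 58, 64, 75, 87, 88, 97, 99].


Step 1: lo=0, hi=11, mid=5, val=58
Step 2: lo=0, hi=4, mid=2, val=46
Step 3: lo=3, hi=4, mid=3, val=49
Step 4: lo=4, hi=4, mid=4, val=52

Found at index 4


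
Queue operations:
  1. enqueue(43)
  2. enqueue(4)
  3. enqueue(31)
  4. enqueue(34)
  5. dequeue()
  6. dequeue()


enqueue(43) -> [43]
enqueue(4) -> [43, 4]
enqueue(31) -> [43, 4, 31]
enqueue(34) -> [43, 4, 31, 34]
dequeue()->43, [4, 31, 34]
dequeue()->4, [31, 34]

Final queue: [31, 34]


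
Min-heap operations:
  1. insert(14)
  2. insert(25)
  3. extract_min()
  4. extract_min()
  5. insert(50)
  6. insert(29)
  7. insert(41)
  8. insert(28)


insert(14) -> [14]
insert(25) -> [14, 25]
extract_min()->14, [25]
extract_min()->25, []
insert(50) -> [50]
insert(29) -> [29, 50]
insert(41) -> [29, 50, 41]
insert(28) -> [28, 29, 41, 50]

Final heap: [28, 29, 41, 50]


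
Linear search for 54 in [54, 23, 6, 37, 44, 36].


i=0: 54==54 found!

Found at 0, 1 comps


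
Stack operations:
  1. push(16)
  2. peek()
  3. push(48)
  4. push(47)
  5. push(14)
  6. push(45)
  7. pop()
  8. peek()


push(16) -> [16]
peek()->16
push(48) -> [16, 48]
push(47) -> [16, 48, 47]
push(14) -> [16, 48, 47, 14]
push(45) -> [16, 48, 47, 14, 45]
pop()->45, [16, 48, 47, 14]
peek()->14

Final stack: [16, 48, 47, 14]


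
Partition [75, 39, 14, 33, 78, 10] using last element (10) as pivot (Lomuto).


Pivot: 10
Place pivot at 0: [10, 39, 14, 33, 78, 75]

Partitioned: [10, 39, 14, 33, 78, 75]


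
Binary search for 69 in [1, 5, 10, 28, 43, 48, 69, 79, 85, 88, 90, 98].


Step 1: lo=0, hi=11, mid=5, val=48
Step 2: lo=6, hi=11, mid=8, val=85
Step 3: lo=6, hi=7, mid=6, val=69

Found at index 6


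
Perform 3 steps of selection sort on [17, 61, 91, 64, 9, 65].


Initial: [17, 61, 91, 64, 9, 65]
Step 1: min=9 at 4
  Swap: [9, 61, 91, 64, 17, 65]
Step 2: min=17 at 4
  Swap: [9, 17, 91, 64, 61, 65]
Step 3: min=61 at 4
  Swap: [9, 17, 61, 64, 91, 65]

After 3 steps: [9, 17, 61, 64, 91, 65]


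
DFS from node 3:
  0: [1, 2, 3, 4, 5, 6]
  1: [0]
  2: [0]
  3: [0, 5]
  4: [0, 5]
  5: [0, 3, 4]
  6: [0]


Visit 3, push [5, 0]
Visit 0, push [6, 5, 4, 2, 1]
Visit 1, push []
Visit 2, push []
Visit 4, push [5]
Visit 5, push []
Visit 6, push []

DFS order: [3, 0, 1, 2, 4, 5, 6]


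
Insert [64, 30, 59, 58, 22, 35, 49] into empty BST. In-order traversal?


Insert 64: root
Insert 30: L from 64
Insert 59: L from 64 -> R from 30
Insert 58: L from 64 -> R from 30 -> L from 59
Insert 22: L from 64 -> L from 30
Insert 35: L from 64 -> R from 30 -> L from 59 -> L from 58
Insert 49: L from 64 -> R from 30 -> L from 59 -> L from 58 -> R from 35

In-order: [22, 30, 35, 49, 58, 59, 64]


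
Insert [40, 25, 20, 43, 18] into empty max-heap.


Insert 40: [40]
Insert 25: [40, 25]
Insert 20: [40, 25, 20]
Insert 43: [43, 40, 20, 25]
Insert 18: [43, 40, 20, 25, 18]

Final heap: [43, 40, 20, 25, 18]


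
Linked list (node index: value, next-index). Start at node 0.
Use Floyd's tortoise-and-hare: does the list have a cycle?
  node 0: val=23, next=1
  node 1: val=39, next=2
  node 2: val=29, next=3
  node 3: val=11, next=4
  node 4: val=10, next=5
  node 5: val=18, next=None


Floyd's tortoise (slow, +1) and hare (fast, +2):
  init: slow=0, fast=0
  step 1: slow=1, fast=2
  step 2: slow=2, fast=4
  step 3: fast 4->5->None, no cycle

Cycle: no


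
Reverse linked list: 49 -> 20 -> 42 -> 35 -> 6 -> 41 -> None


Step 1: curr=49, set curr.next=prev(None) | reversed so far: 49
Step 2: curr=20, set curr.next=prev(49) | reversed so far: 20 -> 49
Step 3: curr=42, set curr.next=prev(20) | reversed so far: 42 -> 20 -> 49
Step 4: curr=35, set curr.next=prev(42) | reversed so far: 35 -> 42 -> 20 -> 49
Step 5: curr=6, set curr.next=prev(35) | reversed so far: 6 -> 35 -> 42 -> 20 -> 49
Step 6: curr=41, set curr.next=prev(6) | reversed so far: 41 -> 6 -> 35 -> 42 -> 20 -> 49

41 -> 6 -> 35 -> 42 -> 20 -> 49 -> None


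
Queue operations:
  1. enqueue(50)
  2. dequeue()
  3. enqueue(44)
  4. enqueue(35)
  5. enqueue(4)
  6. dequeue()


enqueue(50) -> [50]
dequeue()->50, []
enqueue(44) -> [44]
enqueue(35) -> [44, 35]
enqueue(4) -> [44, 35, 4]
dequeue()->44, [35, 4]

Final queue: [35, 4]


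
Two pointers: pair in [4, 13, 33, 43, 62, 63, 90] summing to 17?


lo=0(4)+hi=6(90)=94
lo=0(4)+hi=5(63)=67
lo=0(4)+hi=4(62)=66
lo=0(4)+hi=3(43)=47
lo=0(4)+hi=2(33)=37
lo=0(4)+hi=1(13)=17

Yes: 4+13=17


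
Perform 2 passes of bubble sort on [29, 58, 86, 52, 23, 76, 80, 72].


Initial: [29, 58, 86, 52, 23, 76, 80, 72]
Pass 1: [29, 58, 52, 23, 76, 80, 72, 86] (5 swaps)
Pass 2: [29, 52, 23, 58, 76, 72, 80, 86] (3 swaps)

After 2 passes: [29, 52, 23, 58, 76, 72, 80, 86]


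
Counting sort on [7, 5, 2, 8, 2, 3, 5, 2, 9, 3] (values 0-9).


Input: [7, 5, 2, 8, 2, 3, 5, 2, 9, 3]
Counts: [0, 0, 3, 2, 0, 2, 0, 1, 1, 1]

Sorted: [2, 2, 2, 3, 3, 5, 5, 7, 8, 9]


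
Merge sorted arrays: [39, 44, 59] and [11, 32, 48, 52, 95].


Take 11 from B
Take 32 from B
Take 39 from A
Take 44 from A
Take 48 from B
Take 52 from B
Take 59 from A

Merged: [11, 32, 39, 44, 48, 52, 59, 95]


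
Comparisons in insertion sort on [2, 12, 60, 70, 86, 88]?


Algorithm: insertion sort
Input: [2, 12, 60, 70, 86, 88]
Sorted: [2, 12, 60, 70, 86, 88]

5


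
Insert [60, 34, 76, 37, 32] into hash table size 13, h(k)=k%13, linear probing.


Insert 60: h=8 -> slot 8
Insert 34: h=8, 1 probes -> slot 9
Insert 76: h=11 -> slot 11
Insert 37: h=11, 1 probes -> slot 12
Insert 32: h=6 -> slot 6

Table: [None, None, None, None, None, None, 32, None, 60, 34, None, 76, 37]


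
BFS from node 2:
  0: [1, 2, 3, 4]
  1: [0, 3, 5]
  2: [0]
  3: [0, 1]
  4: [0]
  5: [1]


Visit 2, enqueue [0]
Visit 0, enqueue [1, 3, 4]
Visit 1, enqueue [5]
Visit 3, enqueue []
Visit 4, enqueue []
Visit 5, enqueue []

BFS order: [2, 0, 1, 3, 4, 5]


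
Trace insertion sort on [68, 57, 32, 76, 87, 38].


Initial: [68, 57, 32, 76, 87, 38]
Insert 57: [57, 68, 32, 76, 87, 38]
Insert 32: [32, 57, 68, 76, 87, 38]
Insert 76: [32, 57, 68, 76, 87, 38]
Insert 87: [32, 57, 68, 76, 87, 38]
Insert 38: [32, 38, 57, 68, 76, 87]

Sorted: [32, 38, 57, 68, 76, 87]


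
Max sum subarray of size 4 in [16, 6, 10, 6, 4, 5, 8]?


[0:4]: 38
[1:5]: 26
[2:6]: 25
[3:7]: 23

Max: 38 at [0:4]


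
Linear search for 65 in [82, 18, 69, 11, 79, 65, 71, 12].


i=0: 82!=65
i=1: 18!=65
i=2: 69!=65
i=3: 11!=65
i=4: 79!=65
i=5: 65==65 found!

Found at 5, 6 comps


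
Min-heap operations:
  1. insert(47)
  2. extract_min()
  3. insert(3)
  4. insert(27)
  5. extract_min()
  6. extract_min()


insert(47) -> [47]
extract_min()->47, []
insert(3) -> [3]
insert(27) -> [3, 27]
extract_min()->3, [27]
extract_min()->27, []

Final heap: []


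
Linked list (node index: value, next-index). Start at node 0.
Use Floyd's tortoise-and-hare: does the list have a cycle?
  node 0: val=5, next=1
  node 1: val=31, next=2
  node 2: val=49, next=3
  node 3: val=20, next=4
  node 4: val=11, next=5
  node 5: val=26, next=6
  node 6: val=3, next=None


Floyd's tortoise (slow, +1) and hare (fast, +2):
  init: slow=0, fast=0
  step 1: slow=1, fast=2
  step 2: slow=2, fast=4
  step 3: slow=3, fast=6
  step 4: fast -> None, no cycle

Cycle: no


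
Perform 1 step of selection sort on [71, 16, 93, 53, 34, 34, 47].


Initial: [71, 16, 93, 53, 34, 34, 47]
Step 1: min=16 at 1
  Swap: [16, 71, 93, 53, 34, 34, 47]

After 1 step: [16, 71, 93, 53, 34, 34, 47]


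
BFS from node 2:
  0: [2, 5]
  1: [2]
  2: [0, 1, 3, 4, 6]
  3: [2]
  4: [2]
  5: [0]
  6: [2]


Visit 2, enqueue [0, 1, 3, 4, 6]
Visit 0, enqueue [5]
Visit 1, enqueue []
Visit 3, enqueue []
Visit 4, enqueue []
Visit 6, enqueue []
Visit 5, enqueue []

BFS order: [2, 0, 1, 3, 4, 6, 5]


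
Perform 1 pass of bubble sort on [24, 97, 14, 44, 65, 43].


Initial: [24, 97, 14, 44, 65, 43]
Pass 1: [24, 14, 44, 65, 43, 97] (4 swaps)

After 1 pass: [24, 14, 44, 65, 43, 97]


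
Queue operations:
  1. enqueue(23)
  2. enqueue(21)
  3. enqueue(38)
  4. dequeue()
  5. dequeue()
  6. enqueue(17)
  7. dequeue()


enqueue(23) -> [23]
enqueue(21) -> [23, 21]
enqueue(38) -> [23, 21, 38]
dequeue()->23, [21, 38]
dequeue()->21, [38]
enqueue(17) -> [38, 17]
dequeue()->38, [17]

Final queue: [17]


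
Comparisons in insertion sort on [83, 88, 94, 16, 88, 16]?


Algorithm: insertion sort
Input: [83, 88, 94, 16, 88, 16]
Sorted: [16, 16, 83, 88, 88, 94]

12


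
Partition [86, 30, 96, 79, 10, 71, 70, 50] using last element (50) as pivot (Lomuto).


Pivot: 50
  30 <= 50: swap -> [30, 86, 96, 79, 10, 71, 70, 50]
  10 <= 50: swap -> [30, 10, 96, 79, 86, 71, 70, 50]
Place pivot at 2: [30, 10, 50, 79, 86, 71, 70, 96]

Partitioned: [30, 10, 50, 79, 86, 71, 70, 96]


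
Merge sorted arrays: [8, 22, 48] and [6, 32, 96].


Take 6 from B
Take 8 from A
Take 22 from A
Take 32 from B
Take 48 from A

Merged: [6, 8, 22, 32, 48, 96]


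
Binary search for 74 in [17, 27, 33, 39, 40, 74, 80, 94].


Step 1: lo=0, hi=7, mid=3, val=39
Step 2: lo=4, hi=7, mid=5, val=74

Found at index 5


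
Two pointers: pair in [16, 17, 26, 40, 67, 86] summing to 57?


lo=0(16)+hi=5(86)=102
lo=0(16)+hi=4(67)=83
lo=0(16)+hi=3(40)=56
lo=1(17)+hi=3(40)=57

Yes: 17+40=57


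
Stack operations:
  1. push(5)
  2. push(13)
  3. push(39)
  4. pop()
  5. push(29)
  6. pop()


push(5) -> [5]
push(13) -> [5, 13]
push(39) -> [5, 13, 39]
pop()->39, [5, 13]
push(29) -> [5, 13, 29]
pop()->29, [5, 13]

Final stack: [5, 13]


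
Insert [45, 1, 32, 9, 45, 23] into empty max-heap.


Insert 45: [45]
Insert 1: [45, 1]
Insert 32: [45, 1, 32]
Insert 9: [45, 9, 32, 1]
Insert 45: [45, 45, 32, 1, 9]
Insert 23: [45, 45, 32, 1, 9, 23]

Final heap: [45, 45, 32, 1, 9, 23]


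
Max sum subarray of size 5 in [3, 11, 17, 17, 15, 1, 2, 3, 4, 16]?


[0:5]: 63
[1:6]: 61
[2:7]: 52
[3:8]: 38
[4:9]: 25
[5:10]: 26

Max: 63 at [0:5]


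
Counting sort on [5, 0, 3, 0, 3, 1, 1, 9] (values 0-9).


Input: [5, 0, 3, 0, 3, 1, 1, 9]
Counts: [2, 2, 0, 2, 0, 1, 0, 0, 0, 1]

Sorted: [0, 0, 1, 1, 3, 3, 5, 9]


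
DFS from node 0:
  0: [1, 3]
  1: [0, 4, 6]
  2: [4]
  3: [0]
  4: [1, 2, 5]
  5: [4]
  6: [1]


Visit 0, push [3, 1]
Visit 1, push [6, 4]
Visit 4, push [5, 2]
Visit 2, push []
Visit 5, push []
Visit 6, push []
Visit 3, push []

DFS order: [0, 1, 4, 2, 5, 6, 3]


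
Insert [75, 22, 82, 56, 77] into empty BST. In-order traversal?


Insert 75: root
Insert 22: L from 75
Insert 82: R from 75
Insert 56: L from 75 -> R from 22
Insert 77: R from 75 -> L from 82

In-order: [22, 56, 75, 77, 82]


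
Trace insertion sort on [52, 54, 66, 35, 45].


Initial: [52, 54, 66, 35, 45]
Insert 54: [52, 54, 66, 35, 45]
Insert 66: [52, 54, 66, 35, 45]
Insert 35: [35, 52, 54, 66, 45]
Insert 45: [35, 45, 52, 54, 66]

Sorted: [35, 45, 52, 54, 66]


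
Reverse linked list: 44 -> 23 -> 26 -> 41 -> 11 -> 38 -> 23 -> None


Step 1: curr=44, set curr.next=prev(None) | reversed so far: 44
Step 2: curr=23, set curr.next=prev(44) | reversed so far: 23 -> 44
Step 3: curr=26, set curr.next=prev(23) | reversed so far: 26 -> 23 -> 44
Step 4: curr=41, set curr.next=prev(26) | reversed so far: 41 -> 26 -> 23 -> 44
Step 5: curr=11, set curr.next=prev(41) | reversed so far: 11 -> 41 -> 26 -> 23 -> 44
Step 6: curr=38, set curr.next=prev(11) | reversed so far: 38 -> 11 -> 41 -> 26 -> 23 -> 44
Step 7: curr=23, set curr.next=prev(38) | reversed so far: 23 -> 38 -> 11 -> 41 -> 26 -> 23 -> 44

23 -> 38 -> 11 -> 41 -> 26 -> 23 -> 44 -> None


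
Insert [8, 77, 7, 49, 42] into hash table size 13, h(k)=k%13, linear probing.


Insert 8: h=8 -> slot 8
Insert 77: h=12 -> slot 12
Insert 7: h=7 -> slot 7
Insert 49: h=10 -> slot 10
Insert 42: h=3 -> slot 3

Table: [None, None, None, 42, None, None, None, 7, 8, None, 49, None, 77]


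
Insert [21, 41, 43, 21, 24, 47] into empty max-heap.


Insert 21: [21]
Insert 41: [41, 21]
Insert 43: [43, 21, 41]
Insert 21: [43, 21, 41, 21]
Insert 24: [43, 24, 41, 21, 21]
Insert 47: [47, 24, 43, 21, 21, 41]

Final heap: [47, 24, 43, 21, 21, 41]


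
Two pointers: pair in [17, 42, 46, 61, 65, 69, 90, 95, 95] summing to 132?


lo=0(17)+hi=8(95)=112
lo=1(42)+hi=8(95)=137
lo=1(42)+hi=7(95)=137
lo=1(42)+hi=6(90)=132

Yes: 42+90=132


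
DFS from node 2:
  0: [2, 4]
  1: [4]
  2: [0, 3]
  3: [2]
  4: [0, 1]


Visit 2, push [3, 0]
Visit 0, push [4]
Visit 4, push [1]
Visit 1, push []
Visit 3, push []

DFS order: [2, 0, 4, 1, 3]


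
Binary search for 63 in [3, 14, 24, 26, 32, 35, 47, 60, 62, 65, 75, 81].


Step 1: lo=0, hi=11, mid=5, val=35
Step 2: lo=6, hi=11, mid=8, val=62
Step 3: lo=9, hi=11, mid=10, val=75
Step 4: lo=9, hi=9, mid=9, val=65

Not found


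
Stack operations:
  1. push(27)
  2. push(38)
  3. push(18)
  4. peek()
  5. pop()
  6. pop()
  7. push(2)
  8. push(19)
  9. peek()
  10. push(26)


push(27) -> [27]
push(38) -> [27, 38]
push(18) -> [27, 38, 18]
peek()->18
pop()->18, [27, 38]
pop()->38, [27]
push(2) -> [27, 2]
push(19) -> [27, 2, 19]
peek()->19
push(26) -> [27, 2, 19, 26]

Final stack: [27, 2, 19, 26]


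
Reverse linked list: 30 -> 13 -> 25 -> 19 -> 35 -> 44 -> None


Step 1: curr=30, set curr.next=prev(None) | reversed so far: 30
Step 2: curr=13, set curr.next=prev(30) | reversed so far: 13 -> 30
Step 3: curr=25, set curr.next=prev(13) | reversed so far: 25 -> 13 -> 30
Step 4: curr=19, set curr.next=prev(25) | reversed so far: 19 -> 25 -> 13 -> 30
Step 5: curr=35, set curr.next=prev(19) | reversed so far: 35 -> 19 -> 25 -> 13 -> 30
Step 6: curr=44, set curr.next=prev(35) | reversed so far: 44 -> 35 -> 19 -> 25 -> 13 -> 30

44 -> 35 -> 19 -> 25 -> 13 -> 30 -> None


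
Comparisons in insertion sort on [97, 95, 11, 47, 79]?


Algorithm: insertion sort
Input: [97, 95, 11, 47, 79]
Sorted: [11, 47, 79, 95, 97]

9


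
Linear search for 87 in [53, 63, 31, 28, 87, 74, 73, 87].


i=0: 53!=87
i=1: 63!=87
i=2: 31!=87
i=3: 28!=87
i=4: 87==87 found!

Found at 4, 5 comps


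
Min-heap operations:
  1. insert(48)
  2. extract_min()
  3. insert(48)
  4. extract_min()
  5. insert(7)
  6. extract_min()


insert(48) -> [48]
extract_min()->48, []
insert(48) -> [48]
extract_min()->48, []
insert(7) -> [7]
extract_min()->7, []

Final heap: []


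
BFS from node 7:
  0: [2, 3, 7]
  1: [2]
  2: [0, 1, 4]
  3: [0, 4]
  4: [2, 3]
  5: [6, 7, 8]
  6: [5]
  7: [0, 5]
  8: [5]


Visit 7, enqueue [0, 5]
Visit 0, enqueue [2, 3]
Visit 5, enqueue [6, 8]
Visit 2, enqueue [1, 4]
Visit 3, enqueue []
Visit 6, enqueue []
Visit 8, enqueue []
Visit 1, enqueue []
Visit 4, enqueue []

BFS order: [7, 0, 5, 2, 3, 6, 8, 1, 4]


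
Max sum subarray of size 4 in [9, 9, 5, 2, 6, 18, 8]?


[0:4]: 25
[1:5]: 22
[2:6]: 31
[3:7]: 34

Max: 34 at [3:7]


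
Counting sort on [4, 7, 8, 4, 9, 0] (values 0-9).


Input: [4, 7, 8, 4, 9, 0]
Counts: [1, 0, 0, 0, 2, 0, 0, 1, 1, 1]

Sorted: [0, 4, 4, 7, 8, 9]


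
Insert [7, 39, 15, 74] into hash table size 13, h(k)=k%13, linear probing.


Insert 7: h=7 -> slot 7
Insert 39: h=0 -> slot 0
Insert 15: h=2 -> slot 2
Insert 74: h=9 -> slot 9

Table: [39, None, 15, None, None, None, None, 7, None, 74, None, None, None]


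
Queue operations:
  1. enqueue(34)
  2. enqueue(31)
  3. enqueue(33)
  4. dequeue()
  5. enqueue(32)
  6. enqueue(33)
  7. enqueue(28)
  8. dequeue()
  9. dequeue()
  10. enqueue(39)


enqueue(34) -> [34]
enqueue(31) -> [34, 31]
enqueue(33) -> [34, 31, 33]
dequeue()->34, [31, 33]
enqueue(32) -> [31, 33, 32]
enqueue(33) -> [31, 33, 32, 33]
enqueue(28) -> [31, 33, 32, 33, 28]
dequeue()->31, [33, 32, 33, 28]
dequeue()->33, [32, 33, 28]
enqueue(39) -> [32, 33, 28, 39]

Final queue: [32, 33, 28, 39]


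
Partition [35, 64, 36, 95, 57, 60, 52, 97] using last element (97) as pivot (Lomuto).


Pivot: 97
  35 <= 97: advance i (no swap)
  64 <= 97: advance i (no swap)
  36 <= 97: advance i (no swap)
  95 <= 97: advance i (no swap)
  57 <= 97: advance i (no swap)
  60 <= 97: advance i (no swap)
  52 <= 97: advance i (no swap)
Place pivot at 7: [35, 64, 36, 95, 57, 60, 52, 97]

Partitioned: [35, 64, 36, 95, 57, 60, 52, 97]


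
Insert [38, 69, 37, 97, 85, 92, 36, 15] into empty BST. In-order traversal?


Insert 38: root
Insert 69: R from 38
Insert 37: L from 38
Insert 97: R from 38 -> R from 69
Insert 85: R from 38 -> R from 69 -> L from 97
Insert 92: R from 38 -> R from 69 -> L from 97 -> R from 85
Insert 36: L from 38 -> L from 37
Insert 15: L from 38 -> L from 37 -> L from 36

In-order: [15, 36, 37, 38, 69, 85, 92, 97]


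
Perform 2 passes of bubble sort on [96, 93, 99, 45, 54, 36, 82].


Initial: [96, 93, 99, 45, 54, 36, 82]
Pass 1: [93, 96, 45, 54, 36, 82, 99] (5 swaps)
Pass 2: [93, 45, 54, 36, 82, 96, 99] (4 swaps)

After 2 passes: [93, 45, 54, 36, 82, 96, 99]


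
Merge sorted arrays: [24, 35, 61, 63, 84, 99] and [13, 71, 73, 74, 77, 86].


Take 13 from B
Take 24 from A
Take 35 from A
Take 61 from A
Take 63 from A
Take 71 from B
Take 73 from B
Take 74 from B
Take 77 from B
Take 84 from A
Take 86 from B

Merged: [13, 24, 35, 61, 63, 71, 73, 74, 77, 84, 86, 99]


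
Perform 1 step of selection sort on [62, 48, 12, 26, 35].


Initial: [62, 48, 12, 26, 35]
Step 1: min=12 at 2
  Swap: [12, 48, 62, 26, 35]

After 1 step: [12, 48, 62, 26, 35]


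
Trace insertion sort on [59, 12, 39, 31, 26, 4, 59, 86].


Initial: [59, 12, 39, 31, 26, 4, 59, 86]
Insert 12: [12, 59, 39, 31, 26, 4, 59, 86]
Insert 39: [12, 39, 59, 31, 26, 4, 59, 86]
Insert 31: [12, 31, 39, 59, 26, 4, 59, 86]
Insert 26: [12, 26, 31, 39, 59, 4, 59, 86]
Insert 4: [4, 12, 26, 31, 39, 59, 59, 86]
Insert 59: [4, 12, 26, 31, 39, 59, 59, 86]
Insert 86: [4, 12, 26, 31, 39, 59, 59, 86]

Sorted: [4, 12, 26, 31, 39, 59, 59, 86]


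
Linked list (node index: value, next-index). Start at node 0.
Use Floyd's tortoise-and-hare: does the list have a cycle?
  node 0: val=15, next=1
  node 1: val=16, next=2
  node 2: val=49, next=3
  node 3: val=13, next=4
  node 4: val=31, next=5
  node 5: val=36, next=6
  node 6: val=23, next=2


Floyd's tortoise (slow, +1) and hare (fast, +2):
  init: slow=0, fast=0
  step 1: slow=1, fast=2
  step 2: slow=2, fast=4
  step 3: slow=3, fast=6
  step 4: slow=4, fast=3
  step 5: slow=5, fast=5
  slow == fast at node 5: cycle detected

Cycle: yes


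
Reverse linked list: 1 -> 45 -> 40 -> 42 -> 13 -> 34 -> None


Step 1: curr=1, set curr.next=prev(None) | reversed so far: 1
Step 2: curr=45, set curr.next=prev(1) | reversed so far: 45 -> 1
Step 3: curr=40, set curr.next=prev(45) | reversed so far: 40 -> 45 -> 1
Step 4: curr=42, set curr.next=prev(40) | reversed so far: 42 -> 40 -> 45 -> 1
Step 5: curr=13, set curr.next=prev(42) | reversed so far: 13 -> 42 -> 40 -> 45 -> 1
Step 6: curr=34, set curr.next=prev(13) | reversed so far: 34 -> 13 -> 42 -> 40 -> 45 -> 1

34 -> 13 -> 42 -> 40 -> 45 -> 1 -> None


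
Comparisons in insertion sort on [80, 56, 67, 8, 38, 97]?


Algorithm: insertion sort
Input: [80, 56, 67, 8, 38, 97]
Sorted: [8, 38, 56, 67, 80, 97]

11


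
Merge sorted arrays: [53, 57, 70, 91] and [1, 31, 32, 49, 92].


Take 1 from B
Take 31 from B
Take 32 from B
Take 49 from B
Take 53 from A
Take 57 from A
Take 70 from A
Take 91 from A

Merged: [1, 31, 32, 49, 53, 57, 70, 91, 92]


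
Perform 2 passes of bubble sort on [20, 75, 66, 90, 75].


Initial: [20, 75, 66, 90, 75]
Pass 1: [20, 66, 75, 75, 90] (2 swaps)
Pass 2: [20, 66, 75, 75, 90] (0 swaps)

After 2 passes: [20, 66, 75, 75, 90]


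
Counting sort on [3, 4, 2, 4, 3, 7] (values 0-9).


Input: [3, 4, 2, 4, 3, 7]
Counts: [0, 0, 1, 2, 2, 0, 0, 1, 0, 0]

Sorted: [2, 3, 3, 4, 4, 7]


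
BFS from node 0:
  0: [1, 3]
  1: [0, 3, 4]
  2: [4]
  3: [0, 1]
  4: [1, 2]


Visit 0, enqueue [1, 3]
Visit 1, enqueue [4]
Visit 3, enqueue []
Visit 4, enqueue [2]
Visit 2, enqueue []

BFS order: [0, 1, 3, 4, 2]


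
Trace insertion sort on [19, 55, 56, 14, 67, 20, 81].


Initial: [19, 55, 56, 14, 67, 20, 81]
Insert 55: [19, 55, 56, 14, 67, 20, 81]
Insert 56: [19, 55, 56, 14, 67, 20, 81]
Insert 14: [14, 19, 55, 56, 67, 20, 81]
Insert 67: [14, 19, 55, 56, 67, 20, 81]
Insert 20: [14, 19, 20, 55, 56, 67, 81]
Insert 81: [14, 19, 20, 55, 56, 67, 81]

Sorted: [14, 19, 20, 55, 56, 67, 81]


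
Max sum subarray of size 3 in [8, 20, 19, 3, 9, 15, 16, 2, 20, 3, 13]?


[0:3]: 47
[1:4]: 42
[2:5]: 31
[3:6]: 27
[4:7]: 40
[5:8]: 33
[6:9]: 38
[7:10]: 25
[8:11]: 36

Max: 47 at [0:3]


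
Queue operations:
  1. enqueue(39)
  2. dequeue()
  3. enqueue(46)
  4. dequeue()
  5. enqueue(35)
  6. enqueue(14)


enqueue(39) -> [39]
dequeue()->39, []
enqueue(46) -> [46]
dequeue()->46, []
enqueue(35) -> [35]
enqueue(14) -> [35, 14]

Final queue: [35, 14]


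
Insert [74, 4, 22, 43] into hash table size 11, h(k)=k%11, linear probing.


Insert 74: h=8 -> slot 8
Insert 4: h=4 -> slot 4
Insert 22: h=0 -> slot 0
Insert 43: h=10 -> slot 10

Table: [22, None, None, None, 4, None, None, None, 74, None, 43]
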